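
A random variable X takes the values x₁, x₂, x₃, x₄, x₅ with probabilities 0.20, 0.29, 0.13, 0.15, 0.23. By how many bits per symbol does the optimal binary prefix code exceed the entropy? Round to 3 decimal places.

0.017 bits

Entropy H = −Σ p log₂ p ≈ 2.2631 bits.
Huffman merges: 13/100+3/20→7/25; 1/5+23/100→43/100; 7/25+29/100→57/100; 43/100+57/100→1. L = 57/25 ≈ 2.2800.
L − H = 2.2800 − 2.2631 = 0.017 bits.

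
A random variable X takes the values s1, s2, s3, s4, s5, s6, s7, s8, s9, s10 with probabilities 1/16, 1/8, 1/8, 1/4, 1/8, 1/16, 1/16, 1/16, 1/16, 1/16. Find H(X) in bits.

3.125 bits

Each probability is a power of 1/2, so log₂(1/p) is an integer.
H = Σ p·log₂(1/p) = 1/16·4 + 1/8·3 + 1/8·3 + 1/4·2 + 1/8·3 + 1/16·4 + 1/16·4 + 1/16·4 + 1/16·4 + 1/16·4 = 3.125 bits.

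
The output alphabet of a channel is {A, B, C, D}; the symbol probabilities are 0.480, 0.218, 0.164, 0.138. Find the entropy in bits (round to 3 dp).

H = −Σ pᵢ log₂ pᵢ.
−0.480·log₂(0.480) = 0.5083
−0.218·log₂(0.218) = 0.4791
−0.164·log₂(0.164) = 0.4278
−0.138·log₂(0.138) = 0.3943
Sum ≈ 1.8094 → 1.809 bits.

1.809 bits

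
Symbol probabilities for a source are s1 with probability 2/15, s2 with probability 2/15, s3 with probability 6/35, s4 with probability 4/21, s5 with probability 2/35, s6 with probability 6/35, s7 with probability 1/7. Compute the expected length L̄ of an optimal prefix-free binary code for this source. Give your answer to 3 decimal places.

2.810 bits/symbol

Repeatedly combine the two least-probable nodes; the expected code length is the sum of the merged weights.
merge 2/35 + 2/15 → 4/21
merge 2/15 + 1/7 → 29/105
merge 6/35 + 6/35 → 12/35
merge 4/21 + 4/21 → 8/21
merge 29/105 + 12/35 → 13/21
merge 8/21 + 13/21 → 1
L = 4/21 + 29/105 + 12/35 + 8/21 + 13/21 + 1 = 59/21 ≈ 2.810 bits/symbol.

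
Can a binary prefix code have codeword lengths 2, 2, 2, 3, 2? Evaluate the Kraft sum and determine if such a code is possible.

With common denominator 2^3 = 8: Σ 2^(−ℓᵢ) = 2/8 + 2/8 + 2/8 + 1/8 + 2/8 = 9/8 = 1.125.
Kraft's inequality requires Σ ≤ 1; here Σ = 1.125 > 1, so no such prefix code exists.

1.125; no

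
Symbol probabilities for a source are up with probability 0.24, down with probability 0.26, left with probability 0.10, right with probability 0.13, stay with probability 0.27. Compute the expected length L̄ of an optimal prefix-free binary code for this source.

2.23 bits/symbol

Repeatedly combine the two least-probable nodes; the expected code length is the sum of the merged weights.
merge 1/10 + 13/100 → 23/100
merge 23/100 + 6/25 → 47/100
merge 13/50 + 27/100 → 53/100
merge 47/100 + 53/100 → 1
L = 23/100 + 47/100 + 53/100 + 1 = 223/100 = 2.23 bits/symbol.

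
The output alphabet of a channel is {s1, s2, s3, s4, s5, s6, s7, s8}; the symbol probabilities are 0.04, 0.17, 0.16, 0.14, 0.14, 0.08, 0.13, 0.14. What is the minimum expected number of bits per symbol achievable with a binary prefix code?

Repeatedly combine the two least-probable nodes; the expected code length is the sum of the merged weights.
merge 1/25 + 2/25 → 3/25
merge 3/25 + 13/100 → 1/4
merge 7/50 + 7/50 → 7/25
merge 7/50 + 4/25 → 3/10
merge 17/100 + 1/4 → 21/50
merge 7/25 + 3/10 → 29/50
merge 21/50 + 29/50 → 1
L = 3/25 + 1/4 + 7/25 + 3/10 + 21/50 + 29/50 + 1 = 59/20 = 2.95 bits/symbol.

2.95 bits/symbol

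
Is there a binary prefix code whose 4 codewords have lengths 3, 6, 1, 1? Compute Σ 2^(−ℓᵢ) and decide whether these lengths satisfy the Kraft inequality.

With common denominator 2^6 = 64: Σ 2^(−ℓᵢ) = 8/64 + 1/64 + 32/64 + 32/64 = 73/64 = 1.140625.
Kraft's inequality requires Σ ≤ 1; here Σ = 1.140625 > 1, so no such prefix code exists.

1.140625; no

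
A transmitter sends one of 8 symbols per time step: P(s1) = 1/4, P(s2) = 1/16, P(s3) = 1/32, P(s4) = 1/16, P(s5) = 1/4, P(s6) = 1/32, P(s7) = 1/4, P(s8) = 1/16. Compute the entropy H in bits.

Each probability is a power of 1/2, so log₂(1/p) is an integer.
H = Σ p·log₂(1/p) = 1/4·2 + 1/16·4 + 1/32·5 + 1/16·4 + 1/4·2 + 1/32·5 + 1/4·2 + 1/16·4 = 2.5625 bits.

2.5625 bits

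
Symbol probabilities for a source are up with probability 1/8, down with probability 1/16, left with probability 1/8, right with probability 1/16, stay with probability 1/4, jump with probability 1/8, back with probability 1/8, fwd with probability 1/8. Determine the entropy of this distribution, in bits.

2.875 bits

Each probability is a power of 1/2, so log₂(1/p) is an integer.
H = Σ p·log₂(1/p) = 1/8·3 + 1/16·4 + 1/8·3 + 1/16·4 + 1/4·2 + 1/8·3 + 1/8·3 + 1/8·3 = 2.875 bits.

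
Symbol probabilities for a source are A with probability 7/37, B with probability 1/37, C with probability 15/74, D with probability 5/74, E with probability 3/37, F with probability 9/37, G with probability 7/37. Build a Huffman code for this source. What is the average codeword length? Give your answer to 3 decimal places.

Repeatedly combine the two least-probable nodes; the expected code length is the sum of the merged weights.
merge 1/37 + 5/74 → 7/74
merge 3/37 + 7/74 → 13/74
merge 13/74 + 7/37 → 27/74
merge 7/37 + 15/74 → 29/74
merge 9/37 + 27/74 → 45/74
merge 29/74 + 45/74 → 1
L = 7/74 + 13/74 + 27/74 + 29/74 + 45/74 + 1 = 195/74 ≈ 2.635 bits/symbol.

2.635 bits/symbol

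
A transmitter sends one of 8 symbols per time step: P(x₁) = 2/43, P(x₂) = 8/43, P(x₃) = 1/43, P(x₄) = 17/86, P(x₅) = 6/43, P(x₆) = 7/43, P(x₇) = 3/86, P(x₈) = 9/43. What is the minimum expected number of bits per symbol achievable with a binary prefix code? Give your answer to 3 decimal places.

Repeatedly combine the two least-probable nodes; the expected code length is the sum of the merged weights.
merge 1/43 + 3/86 → 5/86
merge 2/43 + 5/86 → 9/86
merge 9/86 + 6/43 → 21/86
merge 7/43 + 8/43 → 15/43
merge 17/86 + 9/43 → 35/86
merge 21/86 + 15/43 → 51/86
merge 35/86 + 51/86 → 1
L = 5/86 + 9/86 + 21/86 + 15/43 + 35/86 + 51/86 + 1 = 237/86 ≈ 2.756 bits/symbol.

2.756 bits/symbol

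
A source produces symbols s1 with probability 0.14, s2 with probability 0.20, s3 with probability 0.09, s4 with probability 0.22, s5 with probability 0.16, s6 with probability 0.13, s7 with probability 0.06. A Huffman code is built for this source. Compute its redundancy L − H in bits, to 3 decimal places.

0.026 bits

Entropy H = −Σ p log₂ p ≈ 2.7039 bits.
Huffman merges: 3/50+9/100→3/20; 13/100+7/50→27/100; 3/20+4/25→31/100; 1/5+11/50→21/50; 27/100+31/100→29/50; 21/50+29/50→1. L = 273/100 ≈ 2.7300.
L − H = 2.7300 − 2.7039 = 0.026 bits.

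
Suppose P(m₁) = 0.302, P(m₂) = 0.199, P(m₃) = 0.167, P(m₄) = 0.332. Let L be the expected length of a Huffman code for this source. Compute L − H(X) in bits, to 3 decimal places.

0.055 bits

Entropy H = −Σ p log₂ p ≈ 1.9445 bits.
Huffman merges: 167/1000+199/1000→183/500; 151/500+83/250→317/500; 183/500+317/500→1. L = 2 ≈ 2.0000.
L − H = 2.0000 − 1.9445 = 0.055 bits.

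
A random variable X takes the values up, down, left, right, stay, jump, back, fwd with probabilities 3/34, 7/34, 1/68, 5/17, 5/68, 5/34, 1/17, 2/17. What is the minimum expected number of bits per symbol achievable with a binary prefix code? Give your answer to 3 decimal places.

2.721 bits/symbol

Repeatedly combine the two least-probable nodes; the expected code length is the sum of the merged weights.
merge 1/68 + 1/17 → 5/68
merge 5/68 + 5/68 → 5/34
merge 3/34 + 2/17 → 7/34
merge 5/34 + 5/34 → 5/17
merge 7/34 + 7/34 → 7/17
merge 5/17 + 5/17 → 10/17
merge 7/17 + 10/17 → 1
L = 5/68 + 5/34 + 7/34 + 5/17 + 7/17 + 10/17 + 1 = 185/68 ≈ 2.721 bits/symbol.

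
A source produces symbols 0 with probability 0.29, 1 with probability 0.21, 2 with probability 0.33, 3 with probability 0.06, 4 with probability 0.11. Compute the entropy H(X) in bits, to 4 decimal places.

H = −Σ pᵢ log₂ pᵢ.
−0.29·log₂(0.29) = 0.5179
−0.21·log₂(0.21) = 0.4728
−0.33·log₂(0.33) = 0.5278
−0.06·log₂(0.06) = 0.2435
−0.11·log₂(0.11) = 0.3503
Sum ≈ 2.1124 → 2.1124 bits.

2.1124 bits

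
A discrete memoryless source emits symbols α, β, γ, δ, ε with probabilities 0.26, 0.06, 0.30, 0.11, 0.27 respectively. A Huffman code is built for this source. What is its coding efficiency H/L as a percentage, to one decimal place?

Entropy H = −Σ p log₂ p ≈ 2.1302 bits.
Huffman merges: 3/50+11/100→17/100; 17/100+13/50→43/100; 27/100+3/10→57/100; 43/100+57/100→1. L = 217/100 ≈ 2.1700.
Efficiency = H/L = 2.1302/2.1700 = 98.2%.

98.2%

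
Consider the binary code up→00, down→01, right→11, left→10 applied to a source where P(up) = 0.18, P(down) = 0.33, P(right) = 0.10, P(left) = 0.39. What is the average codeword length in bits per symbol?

L̄ = Σ pᵢ·ℓᵢ = 0.18·2 + 0.33·2 + 0.10·2 + 0.39·2 = 2 bits/symbol.

2 bits/symbol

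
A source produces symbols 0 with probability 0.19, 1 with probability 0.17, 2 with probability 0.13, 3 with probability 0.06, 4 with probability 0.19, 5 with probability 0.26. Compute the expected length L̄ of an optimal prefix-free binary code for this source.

2.55 bits/symbol

Repeatedly combine the two least-probable nodes; the expected code length is the sum of the merged weights.
merge 3/50 + 13/100 → 19/100
merge 17/100 + 19/100 → 9/25
merge 19/100 + 19/100 → 19/50
merge 13/50 + 9/25 → 31/50
merge 19/50 + 31/50 → 1
L = 19/100 + 9/25 + 19/50 + 31/50 + 1 = 51/20 = 2.55 bits/symbol.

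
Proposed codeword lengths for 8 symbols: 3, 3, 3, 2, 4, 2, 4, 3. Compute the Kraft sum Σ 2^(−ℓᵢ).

1.125

With common denominator 2^4 = 16: Σ 2^(−ℓᵢ) = 2/16 + 2/16 + 2/16 + 4/16 + 1/16 + 4/16 + 1/16 + 2/16 = 18/16 = 1.125.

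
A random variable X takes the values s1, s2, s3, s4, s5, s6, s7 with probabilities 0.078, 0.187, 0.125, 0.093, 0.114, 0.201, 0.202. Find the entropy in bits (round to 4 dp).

H = −Σ pᵢ log₂ pᵢ.
−0.078·log₂(0.078) = 0.2871
−0.187·log₂(0.187) = 0.4523
−0.125·log₂(0.125) = 0.3750
−0.093·log₂(0.093) = 0.3187
−0.114·log₂(0.114) = 0.3571
−0.201·log₂(0.201) = 0.4653
−0.202·log₂(0.202) = 0.4661
Sum ≈ 2.7216 → 2.7216 bits.

2.7216 bits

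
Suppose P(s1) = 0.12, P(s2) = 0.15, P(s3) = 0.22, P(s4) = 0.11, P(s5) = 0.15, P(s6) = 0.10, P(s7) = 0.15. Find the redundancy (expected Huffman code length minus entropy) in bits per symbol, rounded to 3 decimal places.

Entropy H = −Σ p log₂ p ≈ 2.7618 bits.
Huffman merges: 1/10+11/100→21/100; 3/25+3/20→27/100; 3/20+3/20→3/10; 21/100+11/50→43/100; 27/100+3/10→57/100; 43/100+57/100→1. L = 139/50 ≈ 2.7800.
L − H = 2.7800 − 2.7618 = 0.018 bits.

0.018 bits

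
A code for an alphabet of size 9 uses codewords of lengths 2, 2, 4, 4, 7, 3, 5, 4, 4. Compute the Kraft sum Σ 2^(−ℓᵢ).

With common denominator 2^7 = 128: Σ 2^(−ℓᵢ) = 32/128 + 32/128 + 8/128 + 8/128 + 1/128 + 16/128 + 4/128 + 8/128 + 8/128 = 117/128 = 0.9140625.

0.9140625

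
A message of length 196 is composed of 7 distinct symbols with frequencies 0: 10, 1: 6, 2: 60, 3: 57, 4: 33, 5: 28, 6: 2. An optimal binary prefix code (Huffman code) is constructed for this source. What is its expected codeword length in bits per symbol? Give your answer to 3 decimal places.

2.367 bits/symbol

Probabilities are the counts divided by 196.
Repeatedly combine the two least-probable nodes; the expected code length is the sum of the merged weights.
merge 1/98 + 3/98 → 2/49
merge 2/49 + 5/98 → 9/98
merge 9/98 + 1/7 → 23/98
merge 33/196 + 23/98 → 79/196
merge 57/196 + 15/49 → 117/196
merge 79/196 + 117/196 → 1
L = 2/49 + 9/98 + 23/98 + 79/196 + 117/196 + 1 = 116/49 ≈ 2.367 bits/symbol.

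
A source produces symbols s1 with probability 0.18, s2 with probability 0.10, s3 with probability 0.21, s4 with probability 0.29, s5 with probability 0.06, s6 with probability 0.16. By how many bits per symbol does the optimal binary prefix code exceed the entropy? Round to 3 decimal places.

Entropy H = −Σ p log₂ p ≈ 2.4348 bits.
Huffman merges: 3/50+1/10→4/25; 4/25+4/25→8/25; 9/50+21/100→39/100; 29/100+8/25→61/100; 39/100+61/100→1. L = 62/25 ≈ 2.4800.
L − H = 2.4800 − 2.4348 = 0.045 bits.

0.045 bits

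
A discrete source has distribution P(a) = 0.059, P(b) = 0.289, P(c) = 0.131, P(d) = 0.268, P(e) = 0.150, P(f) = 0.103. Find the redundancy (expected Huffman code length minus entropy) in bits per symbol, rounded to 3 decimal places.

0.043 bits

Entropy H = −Σ p log₂ p ≈ 2.4000 bits.
Huffman merges: 59/1000+103/1000→81/500; 131/1000+3/20→281/1000; 81/500+67/250→43/100; 281/1000+289/1000→57/100; 43/100+57/100→1. L = 2443/1000 ≈ 2.4430.
L − H = 2.4430 − 2.4000 = 0.043 bits.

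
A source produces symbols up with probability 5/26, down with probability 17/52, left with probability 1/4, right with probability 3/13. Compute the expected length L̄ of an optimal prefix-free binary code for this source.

2 bits/symbol

Repeatedly combine the two least-probable nodes; the expected code length is the sum of the merged weights.
merge 5/26 + 3/13 → 11/26
merge 1/4 + 17/52 → 15/26
merge 11/26 + 15/26 → 1
L = 11/26 + 15/26 + 1 = 2 bits/symbol.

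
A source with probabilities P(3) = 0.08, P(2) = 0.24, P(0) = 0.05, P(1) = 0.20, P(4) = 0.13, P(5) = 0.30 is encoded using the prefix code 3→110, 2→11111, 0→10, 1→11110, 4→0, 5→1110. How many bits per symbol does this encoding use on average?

3.87 bits/symbol

L̄ = Σ pᵢ·ℓᵢ = 0.08·3 + 0.24·5 + 0.05·2 + 0.20·5 + 0.13·1 + 0.30·4 = 3.87 bits/symbol.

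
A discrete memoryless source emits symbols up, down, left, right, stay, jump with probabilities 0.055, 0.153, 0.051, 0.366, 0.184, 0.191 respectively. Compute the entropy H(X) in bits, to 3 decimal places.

2.300 bits

H = −Σ pᵢ log₂ pᵢ.
−0.055·log₂(0.055) = 0.2301
−0.153·log₂(0.153) = 0.4144
−0.051·log₂(0.051) = 0.2190
−0.366·log₂(0.366) = 0.5307
−0.184·log₂(0.184) = 0.4494
−0.191·log₂(0.191) = 0.4562
Sum ≈ 2.2998 → 2.300 bits.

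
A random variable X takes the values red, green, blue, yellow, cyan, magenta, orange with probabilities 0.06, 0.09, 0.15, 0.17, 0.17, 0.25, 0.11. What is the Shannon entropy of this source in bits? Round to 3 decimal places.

H = −Σ pᵢ log₂ pᵢ.
−0.06·log₂(0.06) = 0.2435
−0.09·log₂(0.09) = 0.3127
−0.15·log₂(0.15) = 0.4105
−0.17·log₂(0.17) = 0.4346
−0.17·log₂(0.17) = 0.4346
−0.25·log₂(0.25) = 0.5000
−0.11·log₂(0.11) = 0.3503
Sum ≈ 2.6862 → 2.686 bits.

2.686 bits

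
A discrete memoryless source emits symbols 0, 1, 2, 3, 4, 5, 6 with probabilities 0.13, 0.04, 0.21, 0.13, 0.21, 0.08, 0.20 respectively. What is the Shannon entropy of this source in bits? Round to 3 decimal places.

2.653 bits

H = −Σ pᵢ log₂ pᵢ.
−0.13·log₂(0.13) = 0.3826
−0.04·log₂(0.04) = 0.1858
−0.21·log₂(0.21) = 0.4728
−0.13·log₂(0.13) = 0.3826
−0.21·log₂(0.21) = 0.4728
−0.08·log₂(0.08) = 0.2915
−0.20·log₂(0.20) = 0.4644
Sum ≈ 2.6526 → 2.653 bits.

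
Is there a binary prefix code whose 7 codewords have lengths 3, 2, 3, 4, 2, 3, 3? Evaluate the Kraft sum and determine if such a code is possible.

With common denominator 2^4 = 16: Σ 2^(−ℓᵢ) = 2/16 + 4/16 + 2/16 + 1/16 + 4/16 + 2/16 + 2/16 = 17/16 = 1.0625.
Kraft's inequality requires Σ ≤ 1; here Σ = 1.0625 > 1, so no such prefix code exists.

1.0625; no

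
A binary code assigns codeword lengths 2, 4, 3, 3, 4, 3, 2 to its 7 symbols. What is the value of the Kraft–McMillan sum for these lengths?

With common denominator 2^4 = 16: Σ 2^(−ℓᵢ) = 4/16 + 1/16 + 2/16 + 2/16 + 1/16 + 2/16 + 4/16 = 16/16 = 1.

1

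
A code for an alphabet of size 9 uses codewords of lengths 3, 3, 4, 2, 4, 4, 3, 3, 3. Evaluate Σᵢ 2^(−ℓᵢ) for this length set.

1.0625

With common denominator 2^4 = 16: Σ 2^(−ℓᵢ) = 2/16 + 2/16 + 1/16 + 4/16 + 1/16 + 1/16 + 2/16 + 2/16 + 2/16 = 17/16 = 1.0625.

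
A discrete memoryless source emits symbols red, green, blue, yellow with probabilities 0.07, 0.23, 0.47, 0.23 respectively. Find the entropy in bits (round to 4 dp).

1.7558 bits

H = −Σ pᵢ log₂ pᵢ.
−0.07·log₂(0.07) = 0.2686
−0.23·log₂(0.23) = 0.4877
−0.47·log₂(0.47) = 0.5120
−0.23·log₂(0.23) = 0.4877
Sum ≈ 1.7558 → 1.7558 bits.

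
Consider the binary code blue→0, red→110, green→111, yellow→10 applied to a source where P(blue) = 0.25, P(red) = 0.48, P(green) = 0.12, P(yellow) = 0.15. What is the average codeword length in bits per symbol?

2.35 bits/symbol

L̄ = Σ pᵢ·ℓᵢ = 0.25·1 + 0.48·3 + 0.12·3 + 0.15·2 = 2.35 bits/symbol.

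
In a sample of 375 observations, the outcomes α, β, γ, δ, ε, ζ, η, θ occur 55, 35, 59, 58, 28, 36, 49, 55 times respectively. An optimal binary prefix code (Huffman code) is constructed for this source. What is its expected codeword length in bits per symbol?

3 bits/symbol

Probabilities are the counts divided by 375.
Repeatedly combine the two least-probable nodes; the expected code length is the sum of the merged weights.
merge 28/375 + 7/75 → 21/125
merge 12/125 + 49/375 → 17/75
merge 11/75 + 11/75 → 22/75
merge 58/375 + 59/375 → 39/125
merge 21/125 + 17/75 → 148/375
merge 22/75 + 39/125 → 227/375
merge 148/375 + 227/375 → 1
L = 21/125 + 17/75 + 22/75 + 39/125 + 148/375 + 227/375 + 1 = 3 bits/symbol.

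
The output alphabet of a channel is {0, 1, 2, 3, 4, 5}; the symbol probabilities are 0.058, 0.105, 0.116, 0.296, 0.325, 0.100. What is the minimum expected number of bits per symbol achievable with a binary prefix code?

Repeatedly combine the two least-probable nodes; the expected code length is the sum of the merged weights.
merge 29/500 + 1/10 → 79/500
merge 21/200 + 29/250 → 221/1000
merge 79/500 + 221/1000 → 379/1000
merge 37/125 + 13/40 → 621/1000
merge 379/1000 + 621/1000 → 1
L = 79/500 + 221/1000 + 379/1000 + 621/1000 + 1 = 2379/1000 = 2.379 bits/symbol.

2.379 bits/symbol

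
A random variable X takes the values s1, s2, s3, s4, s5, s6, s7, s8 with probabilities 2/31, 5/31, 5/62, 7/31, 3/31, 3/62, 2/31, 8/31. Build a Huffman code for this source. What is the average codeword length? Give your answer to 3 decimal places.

Repeatedly combine the two least-probable nodes; the expected code length is the sum of the merged weights.
merge 3/62 + 2/31 → 7/62
merge 2/31 + 5/62 → 9/62
merge 3/31 + 7/62 → 13/62
merge 9/62 + 5/31 → 19/62
merge 13/62 + 7/31 → 27/62
merge 8/31 + 19/62 → 35/62
merge 27/62 + 35/62 → 1
L = 7/62 + 9/62 + 13/62 + 19/62 + 27/62 + 35/62 + 1 = 86/31 ≈ 2.774 bits/symbol.

2.774 bits/symbol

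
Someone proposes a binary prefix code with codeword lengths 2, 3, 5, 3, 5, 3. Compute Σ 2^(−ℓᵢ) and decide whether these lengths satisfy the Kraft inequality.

0.6875; yes

With common denominator 2^5 = 32: Σ 2^(−ℓᵢ) = 8/32 + 4/32 + 1/32 + 4/32 + 1/32 + 4/32 = 22/32 = 0.6875.
Kraft's inequality requires Σ ≤ 1; here Σ = 0.6875 ≤ 1, so such a prefix code exists.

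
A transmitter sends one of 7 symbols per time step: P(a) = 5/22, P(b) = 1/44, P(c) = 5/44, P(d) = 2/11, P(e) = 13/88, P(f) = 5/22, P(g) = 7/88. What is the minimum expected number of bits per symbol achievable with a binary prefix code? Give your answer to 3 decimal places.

Repeatedly combine the two least-probable nodes; the expected code length is the sum of the merged weights.
merge 1/44 + 7/88 → 9/88
merge 9/88 + 5/44 → 19/88
merge 13/88 + 2/11 → 29/88
merge 19/88 + 5/22 → 39/88
merge 5/22 + 29/88 → 49/88
merge 39/88 + 49/88 → 1
L = 9/88 + 19/88 + 29/88 + 39/88 + 49/88 + 1 = 233/88 ≈ 2.648 bits/symbol.

2.648 bits/symbol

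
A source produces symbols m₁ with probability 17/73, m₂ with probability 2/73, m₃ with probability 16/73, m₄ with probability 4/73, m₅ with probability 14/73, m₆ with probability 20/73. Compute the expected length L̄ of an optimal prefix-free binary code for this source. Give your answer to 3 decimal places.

2.356 bits/symbol

Repeatedly combine the two least-probable nodes; the expected code length is the sum of the merged weights.
merge 2/73 + 4/73 → 6/73
merge 6/73 + 14/73 → 20/73
merge 16/73 + 17/73 → 33/73
merge 20/73 + 20/73 → 40/73
merge 33/73 + 40/73 → 1
L = 6/73 + 20/73 + 33/73 + 40/73 + 1 = 172/73 ≈ 2.356 bits/symbol.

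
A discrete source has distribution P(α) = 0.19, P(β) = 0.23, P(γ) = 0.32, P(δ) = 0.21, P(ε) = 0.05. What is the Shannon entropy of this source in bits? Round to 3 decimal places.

2.158 bits

H = −Σ pᵢ log₂ pᵢ.
−0.19·log₂(0.19) = 0.4552
−0.23·log₂(0.23) = 0.4877
−0.32·log₂(0.32) = 0.5260
−0.21·log₂(0.21) = 0.4728
−0.05·log₂(0.05) = 0.2161
Sum ≈ 2.1578 → 2.158 bits.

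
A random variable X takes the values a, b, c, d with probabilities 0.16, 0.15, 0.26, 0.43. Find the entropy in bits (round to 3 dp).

1.862 bits

H = −Σ pᵢ log₂ pᵢ.
−0.16·log₂(0.16) = 0.4230
−0.15·log₂(0.15) = 0.4105
−0.26·log₂(0.26) = 0.5053
−0.43·log₂(0.43) = 0.5236
Sum ≈ 1.8624 → 1.862 bits.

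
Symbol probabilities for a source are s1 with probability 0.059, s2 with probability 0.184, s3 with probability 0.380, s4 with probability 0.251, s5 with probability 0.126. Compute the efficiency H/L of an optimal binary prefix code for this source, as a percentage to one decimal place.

96.5%

Entropy H = −Σ p log₂ p ≈ 2.0978 bits.
Huffman merges: 59/1000+63/500→37/200; 23/125+37/200→369/1000; 251/1000+369/1000→31/50; 19/50+31/50→1. L = 1087/500 ≈ 2.1740.
Efficiency = H/L = 2.0978/2.1740 = 96.5%.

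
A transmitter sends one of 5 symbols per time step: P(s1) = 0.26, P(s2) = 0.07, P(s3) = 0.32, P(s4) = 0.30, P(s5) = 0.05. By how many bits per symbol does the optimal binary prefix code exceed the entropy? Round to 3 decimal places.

0.083 bits

Entropy H = −Σ p log₂ p ≈ 2.0371 bits.
Huffman merges: 1/20+7/100→3/25; 3/25+13/50→19/50; 3/10+8/25→31/50; 19/50+31/50→1. L = 53/25 ≈ 2.1200.
L − H = 2.1200 − 2.0371 = 0.083 bits.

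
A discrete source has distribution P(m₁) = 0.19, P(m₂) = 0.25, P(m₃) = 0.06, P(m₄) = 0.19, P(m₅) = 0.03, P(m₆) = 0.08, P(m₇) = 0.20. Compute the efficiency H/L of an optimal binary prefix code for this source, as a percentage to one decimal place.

97.8%

Entropy H = −Σ p log₂ p ≈ 2.5616 bits.
Huffman merges: 3/100+3/50→9/100; 2/25+9/100→17/100; 17/100+19/100→9/25; 19/100+1/5→39/100; 1/4+9/25→61/100; 39/100+61/100→1. L = 131/50 ≈ 2.6200.
Efficiency = H/L = 2.5616/2.6200 = 97.8%.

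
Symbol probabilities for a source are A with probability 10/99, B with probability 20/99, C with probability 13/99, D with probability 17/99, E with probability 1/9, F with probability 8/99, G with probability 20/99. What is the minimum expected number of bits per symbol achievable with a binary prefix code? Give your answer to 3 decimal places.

Repeatedly combine the two least-probable nodes; the expected code length is the sum of the merged weights.
merge 8/99 + 10/99 → 2/11
merge 1/9 + 13/99 → 8/33
merge 17/99 + 2/11 → 35/99
merge 20/99 + 20/99 → 40/99
merge 8/33 + 35/99 → 59/99
merge 40/99 + 59/99 → 1
L = 2/11 + 8/33 + 35/99 + 40/99 + 59/99 + 1 = 25/9 ≈ 2.778 bits/symbol.

2.778 bits/symbol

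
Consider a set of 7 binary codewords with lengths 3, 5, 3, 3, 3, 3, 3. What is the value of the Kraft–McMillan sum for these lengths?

0.78125

With common denominator 2^5 = 32: Σ 2^(−ℓᵢ) = 4/32 + 1/32 + 4/32 + 4/32 + 4/32 + 4/32 + 4/32 = 25/32 = 0.78125.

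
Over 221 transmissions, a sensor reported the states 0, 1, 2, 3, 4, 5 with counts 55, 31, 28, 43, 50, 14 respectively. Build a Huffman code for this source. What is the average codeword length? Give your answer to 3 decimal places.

Probabilities are the counts divided by 221.
Repeatedly combine the two least-probable nodes; the expected code length is the sum of the merged weights.
merge 14/221 + 28/221 → 42/221
merge 31/221 + 42/221 → 73/221
merge 43/221 + 50/221 → 93/221
merge 55/221 + 73/221 → 128/221
merge 93/221 + 128/221 → 1
L = 42/221 + 73/221 + 93/221 + 128/221 + 1 = 557/221 ≈ 2.520 bits/symbol.

2.520 bits/symbol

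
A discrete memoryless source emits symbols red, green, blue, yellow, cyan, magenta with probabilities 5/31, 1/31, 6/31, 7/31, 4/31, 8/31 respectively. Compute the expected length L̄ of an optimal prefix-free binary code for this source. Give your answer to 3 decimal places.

Repeatedly combine the two least-probable nodes; the expected code length is the sum of the merged weights.
merge 1/31 + 4/31 → 5/31
merge 5/31 + 5/31 → 10/31
merge 6/31 + 7/31 → 13/31
merge 8/31 + 10/31 → 18/31
merge 13/31 + 18/31 → 1
L = 5/31 + 10/31 + 13/31 + 18/31 + 1 = 77/31 ≈ 2.484 bits/symbol.

2.484 bits/symbol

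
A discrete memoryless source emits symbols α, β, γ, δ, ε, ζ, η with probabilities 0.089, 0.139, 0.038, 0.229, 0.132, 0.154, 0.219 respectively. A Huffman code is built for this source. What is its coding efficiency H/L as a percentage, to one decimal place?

99.1%

Entropy H = −Σ p log₂ p ≈ 2.6537 bits.
Huffman merges: 19/500+89/1000→127/1000; 127/1000+33/250→259/1000; 139/1000+77/500→293/1000; 219/1000+229/1000→56/125; 259/1000+293/1000→69/125; 56/125+69/125→1. L = 2679/1000 ≈ 2.6790.
Efficiency = H/L = 2.6537/2.6790 = 99.1%.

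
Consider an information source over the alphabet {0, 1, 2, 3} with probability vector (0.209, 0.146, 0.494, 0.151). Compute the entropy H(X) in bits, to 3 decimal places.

1.792 bits

H = −Σ pᵢ log₂ pᵢ.
−0.209·log₂(0.209) = 0.4720
−0.146·log₂(0.146) = 0.4053
−0.494·log₂(0.494) = 0.5026
−0.151·log₂(0.151) = 0.4118
Sum ≈ 1.7917 → 1.792 bits.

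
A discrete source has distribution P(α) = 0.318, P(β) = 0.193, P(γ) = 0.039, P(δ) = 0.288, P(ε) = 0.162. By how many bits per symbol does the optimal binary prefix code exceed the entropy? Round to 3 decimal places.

0.092 bits

Entropy H = −Σ p log₂ p ≈ 2.1088 bits.
Huffman merges: 39/1000+81/500→201/1000; 193/1000+201/1000→197/500; 36/125+159/500→303/500; 197/500+303/500→1. L = 2201/1000 ≈ 2.2010.
L − H = 2.2010 − 2.1088 = 0.092 bits.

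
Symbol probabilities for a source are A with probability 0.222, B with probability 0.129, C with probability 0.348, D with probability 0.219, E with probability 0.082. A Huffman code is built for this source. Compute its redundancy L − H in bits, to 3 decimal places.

Entropy H = −Σ p log₂ p ≈ 2.1688 bits.
Huffman merges: 41/500+129/1000→211/1000; 211/1000+219/1000→43/100; 111/500+87/250→57/100; 43/100+57/100→1. L = 2211/1000 ≈ 2.2110.
L − H = 2.2110 − 2.1688 = 0.042 bits.

0.042 bits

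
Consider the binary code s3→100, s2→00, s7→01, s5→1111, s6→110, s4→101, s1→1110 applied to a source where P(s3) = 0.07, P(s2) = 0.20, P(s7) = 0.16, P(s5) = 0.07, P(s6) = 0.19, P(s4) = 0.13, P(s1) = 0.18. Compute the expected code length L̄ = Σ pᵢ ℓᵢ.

L̄ = Σ pᵢ·ℓᵢ = 0.07·3 + 0.20·2 + 0.16·2 + 0.07·4 + 0.19·3 + 0.13·3 + 0.18·4 = 2.89 bits/symbol.

2.89 bits/symbol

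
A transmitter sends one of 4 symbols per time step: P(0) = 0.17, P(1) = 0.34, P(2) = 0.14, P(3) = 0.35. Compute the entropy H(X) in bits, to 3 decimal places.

1.891 bits

H = −Σ pᵢ log₂ pᵢ.
−0.17·log₂(0.17) = 0.4346
−0.34·log₂(0.34) = 0.5292
−0.14·log₂(0.14) = 0.3971
−0.35·log₂(0.35) = 0.5301
Sum ≈ 1.8910 → 1.891 bits.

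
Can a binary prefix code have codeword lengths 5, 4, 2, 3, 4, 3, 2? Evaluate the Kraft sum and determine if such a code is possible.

0.90625; yes

With common denominator 2^5 = 32: Σ 2^(−ℓᵢ) = 1/32 + 2/32 + 8/32 + 4/32 + 2/32 + 4/32 + 8/32 = 29/32 = 0.90625.
Kraft's inequality requires Σ ≤ 1; here Σ = 0.90625 ≤ 1, so such a prefix code exists.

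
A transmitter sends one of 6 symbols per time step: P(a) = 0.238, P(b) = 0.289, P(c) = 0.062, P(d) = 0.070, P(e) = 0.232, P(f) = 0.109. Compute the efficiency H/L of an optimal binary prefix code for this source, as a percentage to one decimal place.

Entropy H = −Σ p log₂ p ≈ 2.3653 bits.
Huffman merges: 31/500+7/100→33/250; 109/1000+33/250→241/1000; 29/125+119/500→47/100; 241/1000+289/1000→53/100; 47/100+53/100→1. L = 2373/1000 ≈ 2.3730.
Efficiency = H/L = 2.3653/2.3730 = 99.7%.

99.7%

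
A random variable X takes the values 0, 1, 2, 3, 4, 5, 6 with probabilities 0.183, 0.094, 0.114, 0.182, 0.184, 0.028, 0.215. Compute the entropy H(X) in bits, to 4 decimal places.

2.6441 bits

H = −Σ pᵢ log₂ pᵢ.
−0.183·log₂(0.183) = 0.4484
−0.094·log₂(0.094) = 0.3207
−0.114·log₂(0.114) = 0.3571
−0.182·log₂(0.182) = 0.4474
−0.184·log₂(0.184) = 0.4494
−0.028·log₂(0.028) = 0.1444
−0.215·log₂(0.215) = 0.4768
Sum ≈ 2.6441 → 2.6441 bits.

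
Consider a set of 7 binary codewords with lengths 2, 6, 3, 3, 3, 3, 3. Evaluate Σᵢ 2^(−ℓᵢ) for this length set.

0.890625

With common denominator 2^6 = 64: Σ 2^(−ℓᵢ) = 16/64 + 1/64 + 8/64 + 8/64 + 8/64 + 8/64 + 8/64 = 57/64 = 0.890625.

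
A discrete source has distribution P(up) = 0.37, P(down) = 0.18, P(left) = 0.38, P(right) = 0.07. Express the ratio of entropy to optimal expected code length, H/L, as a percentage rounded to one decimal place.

Entropy H = −Σ p log₂ p ≈ 1.7750 bits.
Huffman merges: 7/100+9/50→1/4; 1/4+37/100→31/50; 19/50+31/50→1. L = 187/100 ≈ 1.8700.
Efficiency = H/L = 1.7750/1.8700 = 94.9%.

94.9%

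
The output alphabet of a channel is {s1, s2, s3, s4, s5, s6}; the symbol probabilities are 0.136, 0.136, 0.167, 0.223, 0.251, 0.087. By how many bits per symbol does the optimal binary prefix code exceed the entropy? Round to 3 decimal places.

Entropy H = −Σ p log₂ p ≈ 2.5039 bits.
Huffman merges: 87/1000+17/125→223/1000; 17/125+167/1000→303/1000; 223/1000+223/1000→223/500; 251/1000+303/1000→277/500; 223/500+277/500→1. L = 1263/500 ≈ 2.5260.
L − H = 2.5260 − 2.5039 = 0.022 bits.

0.022 bits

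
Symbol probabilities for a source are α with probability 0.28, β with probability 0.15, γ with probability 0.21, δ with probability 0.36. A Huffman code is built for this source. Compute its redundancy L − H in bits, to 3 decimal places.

Entropy H = −Σ p log₂ p ≈ 1.9282 bits.
Huffman merges: 3/20+21/100→9/25; 7/25+9/25→16/25; 9/25+16/25→1. L = 2 ≈ 2.0000.
L − H = 2.0000 − 1.9282 = 0.072 bits.

0.072 bits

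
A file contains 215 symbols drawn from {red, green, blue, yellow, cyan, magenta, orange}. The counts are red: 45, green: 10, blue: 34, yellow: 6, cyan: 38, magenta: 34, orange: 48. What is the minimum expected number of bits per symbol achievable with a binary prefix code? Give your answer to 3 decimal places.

2.642 bits/symbol

Probabilities are the counts divided by 215.
Repeatedly combine the two least-probable nodes; the expected code length is the sum of the merged weights.
merge 6/215 + 2/43 → 16/215
merge 16/215 + 34/215 → 10/43
merge 34/215 + 38/215 → 72/215
merge 9/43 + 48/215 → 93/215
merge 10/43 + 72/215 → 122/215
merge 93/215 + 122/215 → 1
L = 16/215 + 10/43 + 72/215 + 93/215 + 122/215 + 1 = 568/215 ≈ 2.642 bits/symbol.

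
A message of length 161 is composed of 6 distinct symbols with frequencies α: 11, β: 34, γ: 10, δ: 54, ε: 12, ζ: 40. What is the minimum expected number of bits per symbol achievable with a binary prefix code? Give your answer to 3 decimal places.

2.335 bits/symbol

Probabilities are the counts divided by 161.
Repeatedly combine the two least-probable nodes; the expected code length is the sum of the merged weights.
merge 10/161 + 11/161 → 3/23
merge 12/161 + 3/23 → 33/161
merge 33/161 + 34/161 → 67/161
merge 40/161 + 54/161 → 94/161
merge 67/161 + 94/161 → 1
L = 3/23 + 33/161 + 67/161 + 94/161 + 1 = 376/161 ≈ 2.335 bits/symbol.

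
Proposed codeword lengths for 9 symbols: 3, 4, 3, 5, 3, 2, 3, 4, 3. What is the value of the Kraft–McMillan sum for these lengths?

With common denominator 2^5 = 32: Σ 2^(−ℓᵢ) = 4/32 + 2/32 + 4/32 + 1/32 + 4/32 + 8/32 + 4/32 + 2/32 + 4/32 = 33/32 = 1.03125.

1.03125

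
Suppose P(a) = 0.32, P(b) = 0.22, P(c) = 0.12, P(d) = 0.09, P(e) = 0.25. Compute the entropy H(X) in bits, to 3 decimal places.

2.186 bits

H = −Σ pᵢ log₂ pᵢ.
−0.32·log₂(0.32) = 0.5260
−0.22·log₂(0.22) = 0.4806
−0.12·log₂(0.12) = 0.3671
−0.09·log₂(0.09) = 0.3127
−0.25·log₂(0.25) = 0.5000
Sum ≈ 2.1863 → 2.186 bits.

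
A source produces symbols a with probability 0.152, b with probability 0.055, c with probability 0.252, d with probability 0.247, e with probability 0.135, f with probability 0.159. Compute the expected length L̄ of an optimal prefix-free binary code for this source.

Repeatedly combine the two least-probable nodes; the expected code length is the sum of the merged weights.
merge 11/200 + 27/200 → 19/100
merge 19/125 + 159/1000 → 311/1000
merge 19/100 + 247/1000 → 437/1000
merge 63/250 + 311/1000 → 563/1000
merge 437/1000 + 563/1000 → 1
L = 19/100 + 311/1000 + 437/1000 + 563/1000 + 1 = 2501/1000 = 2.501 bits/symbol.

2.501 bits/symbol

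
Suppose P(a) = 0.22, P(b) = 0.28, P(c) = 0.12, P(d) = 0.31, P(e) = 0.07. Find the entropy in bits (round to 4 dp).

H = −Σ pᵢ log₂ pᵢ.
−0.22·log₂(0.22) = 0.4806
−0.28·log₂(0.28) = 0.5142
−0.12·log₂(0.12) = 0.3671
−0.31·log₂(0.31) = 0.5238
−0.07·log₂(0.07) = 0.2686
Sum ≈ 2.1542 → 2.1542 bits.

2.1542 bits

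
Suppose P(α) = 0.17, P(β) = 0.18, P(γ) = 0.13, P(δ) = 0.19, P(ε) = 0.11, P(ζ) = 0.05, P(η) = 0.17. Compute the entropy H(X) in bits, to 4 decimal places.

H = −Σ pᵢ log₂ pᵢ.
−0.17·log₂(0.17) = 0.4346
−0.18·log₂(0.18) = 0.4453
−0.13·log₂(0.13) = 0.3826
−0.19·log₂(0.19) = 0.4552
−0.11·log₂(0.11) = 0.3503
−0.05·log₂(0.05) = 0.2161
−0.17·log₂(0.17) = 0.4346
Sum ≈ 2.7187 → 2.7187 bits.

2.7187 bits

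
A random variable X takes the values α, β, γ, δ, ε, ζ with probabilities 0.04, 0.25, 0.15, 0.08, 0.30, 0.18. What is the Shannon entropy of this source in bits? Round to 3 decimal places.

H = −Σ pᵢ log₂ pᵢ.
−0.04·log₂(0.04) = 0.1858
−0.25·log₂(0.25) = 0.5000
−0.15·log₂(0.15) = 0.4105
−0.08·log₂(0.08) = 0.2915
−0.30·log₂(0.30) = 0.5211
−0.18·log₂(0.18) = 0.4453
Sum ≈ 2.3542 → 2.354 bits.

2.354 bits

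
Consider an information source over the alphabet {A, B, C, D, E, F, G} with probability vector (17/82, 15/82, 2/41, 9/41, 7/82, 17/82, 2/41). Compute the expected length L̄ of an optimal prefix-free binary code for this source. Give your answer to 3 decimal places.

Repeatedly combine the two least-probable nodes; the expected code length is the sum of the merged weights.
merge 2/41 + 2/41 → 4/41
merge 7/82 + 4/41 → 15/82
merge 15/82 + 15/82 → 15/41
merge 17/82 + 17/82 → 17/41
merge 9/41 + 15/41 → 24/41
merge 17/41 + 24/41 → 1
L = 4/41 + 15/82 + 15/41 + 17/41 + 24/41 + 1 = 217/82 ≈ 2.646 bits/symbol.

2.646 bits/symbol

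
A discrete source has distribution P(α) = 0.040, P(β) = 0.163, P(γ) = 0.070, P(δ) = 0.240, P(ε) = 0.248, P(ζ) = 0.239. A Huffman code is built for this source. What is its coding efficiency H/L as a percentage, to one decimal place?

99.3%

Entropy H = −Σ p log₂ p ≈ 2.3674 bits.
Huffman merges: 1/25+7/100→11/100; 11/100+163/1000→273/1000; 239/1000+6/25→479/1000; 31/125+273/1000→521/1000; 479/1000+521/1000→1. L = 2383/1000 ≈ 2.3830.
Efficiency = H/L = 2.3674/2.3830 = 99.3%.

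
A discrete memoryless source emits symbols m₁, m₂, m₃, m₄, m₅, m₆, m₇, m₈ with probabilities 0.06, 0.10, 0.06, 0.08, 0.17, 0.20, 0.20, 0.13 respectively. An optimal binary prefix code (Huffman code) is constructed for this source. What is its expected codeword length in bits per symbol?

Repeatedly combine the two least-probable nodes; the expected code length is the sum of the merged weights.
merge 3/50 + 3/50 → 3/25
merge 2/25 + 1/10 → 9/50
merge 3/25 + 13/100 → 1/4
merge 17/100 + 9/50 → 7/20
merge 1/5 + 1/5 → 2/5
merge 1/4 + 7/20 → 3/5
merge 2/5 + 3/5 → 1
L = 3/25 + 9/50 + 1/4 + 7/20 + 2/5 + 3/5 + 1 = 29/10 = 2.9 bits/symbol.

2.9 bits/symbol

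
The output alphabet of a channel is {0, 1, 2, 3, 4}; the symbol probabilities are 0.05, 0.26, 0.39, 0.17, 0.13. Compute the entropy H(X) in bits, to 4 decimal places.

2.0684 bits

H = −Σ pᵢ log₂ pᵢ.
−0.05·log₂(0.05) = 0.2161
−0.26·log₂(0.26) = 0.5053
−0.39·log₂(0.39) = 0.5298
−0.17·log₂(0.17) = 0.4346
−0.13·log₂(0.13) = 0.3826
Sum ≈ 2.0684 → 2.0684 bits.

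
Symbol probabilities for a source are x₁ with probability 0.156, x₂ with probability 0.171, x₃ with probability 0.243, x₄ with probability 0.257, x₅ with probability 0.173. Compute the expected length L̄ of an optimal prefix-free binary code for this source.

2.327 bits/symbol

Repeatedly combine the two least-probable nodes; the expected code length is the sum of the merged weights.
merge 39/250 + 171/1000 → 327/1000
merge 173/1000 + 243/1000 → 52/125
merge 257/1000 + 327/1000 → 73/125
merge 52/125 + 73/125 → 1
L = 327/1000 + 52/125 + 73/125 + 1 = 2327/1000 = 2.327 bits/symbol.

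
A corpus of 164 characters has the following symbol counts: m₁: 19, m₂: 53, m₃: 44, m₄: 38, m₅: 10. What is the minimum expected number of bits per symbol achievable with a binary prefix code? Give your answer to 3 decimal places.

2.177 bits/symbol

Probabilities are the counts divided by 164.
Repeatedly combine the two least-probable nodes; the expected code length is the sum of the merged weights.
merge 5/82 + 19/164 → 29/164
merge 29/164 + 19/82 → 67/164
merge 11/41 + 53/164 → 97/164
merge 67/164 + 97/164 → 1
L = 29/164 + 67/164 + 97/164 + 1 = 357/164 ≈ 2.177 bits/symbol.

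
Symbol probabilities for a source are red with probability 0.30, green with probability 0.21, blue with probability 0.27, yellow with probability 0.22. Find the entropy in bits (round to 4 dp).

H = −Σ pᵢ log₂ pᵢ.
−0.30·log₂(0.30) = 0.5211
−0.21·log₂(0.21) = 0.4728
−0.27·log₂(0.27) = 0.5100
−0.22·log₂(0.22) = 0.4806
Sum ≈ 1.9845 → 1.9845 bits.

1.9845 bits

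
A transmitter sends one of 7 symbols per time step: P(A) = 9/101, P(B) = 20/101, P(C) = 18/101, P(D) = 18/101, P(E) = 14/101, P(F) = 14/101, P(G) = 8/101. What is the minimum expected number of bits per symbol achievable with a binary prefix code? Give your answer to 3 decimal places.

2.792 bits/symbol

Repeatedly combine the two least-probable nodes; the expected code length is the sum of the merged weights.
merge 8/101 + 9/101 → 17/101
merge 14/101 + 14/101 → 28/101
merge 17/101 + 18/101 → 35/101
merge 18/101 + 20/101 → 38/101
merge 28/101 + 35/101 → 63/101
merge 38/101 + 63/101 → 1
L = 17/101 + 28/101 + 35/101 + 38/101 + 63/101 + 1 = 282/101 ≈ 2.792 bits/symbol.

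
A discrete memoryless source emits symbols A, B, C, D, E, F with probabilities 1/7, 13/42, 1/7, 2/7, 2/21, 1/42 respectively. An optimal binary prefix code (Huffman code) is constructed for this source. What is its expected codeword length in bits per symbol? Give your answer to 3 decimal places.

Repeatedly combine the two least-probable nodes; the expected code length is the sum of the merged weights.
merge 1/42 + 2/21 → 5/42
merge 5/42 + 1/7 → 11/42
merge 1/7 + 11/42 → 17/42
merge 2/7 + 13/42 → 25/42
merge 17/42 + 25/42 → 1
L = 5/42 + 11/42 + 17/42 + 25/42 + 1 = 50/21 ≈ 2.381 bits/symbol.

2.381 bits/symbol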